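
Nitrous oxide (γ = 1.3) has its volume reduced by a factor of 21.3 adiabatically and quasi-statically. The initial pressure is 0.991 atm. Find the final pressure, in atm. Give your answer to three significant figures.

Since PV^γ is constant along a reversible adiabat, P₂ = P₁ (V₁/V₂)^γ.
P₂ = 0.991 × 21.3^(1.3) = 52.84 atm.

P₂ ≈ 52.8 atm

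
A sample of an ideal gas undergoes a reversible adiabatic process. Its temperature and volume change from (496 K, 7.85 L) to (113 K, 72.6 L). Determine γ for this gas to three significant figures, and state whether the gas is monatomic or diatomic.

TV^(γ−1) = const ⇒ γ − 1 = ln(T₂/T₁) / ln(V₁/V₂).
γ = 1 + ln(113/496) / ln(7.85/72.6) = 1.665.
γ ≈ 1.66 is close to 5/3, so the gas is monatomic.

γ ≈ 1.66; monatomic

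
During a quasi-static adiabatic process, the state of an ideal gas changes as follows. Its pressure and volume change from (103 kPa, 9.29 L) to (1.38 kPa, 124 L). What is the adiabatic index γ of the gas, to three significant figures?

PV^γ = const ⇒ γ = ln(P₂/P₁) / ln(V₁/V₂).
γ = ln(1.38/103) / ln(9.29/124) = 1.664.

γ ≈ 1.66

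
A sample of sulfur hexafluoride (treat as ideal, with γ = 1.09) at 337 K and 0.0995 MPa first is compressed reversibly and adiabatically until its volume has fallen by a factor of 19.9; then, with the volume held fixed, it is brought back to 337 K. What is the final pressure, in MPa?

Adiabatic step (PV^γ = const): P₂ = 0.0995×19.9^(1.09) = 2.592 MPa; T₂ = 337×19.9^(0.09) = 441.1 K.
Isochoric: P₃ = P₂(T₃/T₂) = 2.592 × (337/441.1) = 1.98 MPa.

P₃ ≈ 1.98 MPa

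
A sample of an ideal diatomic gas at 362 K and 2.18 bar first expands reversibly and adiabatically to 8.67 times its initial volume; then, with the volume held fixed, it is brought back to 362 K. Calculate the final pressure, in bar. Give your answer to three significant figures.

P₃ ≈ 0.251 bar

For a diatomic ideal gas γ = 7/5.
Adiabatic step (PV^γ = const): P₂ = 2.18×(1/8.67)^(7/5) = 0.106 bar; T₂ = 362×(1/8.67)^(2/5) = 152.6 K.
Isochoric: P₃ = P₂(T₃/T₂) = 0.106 × (362/152.6) = 0.2514 bar.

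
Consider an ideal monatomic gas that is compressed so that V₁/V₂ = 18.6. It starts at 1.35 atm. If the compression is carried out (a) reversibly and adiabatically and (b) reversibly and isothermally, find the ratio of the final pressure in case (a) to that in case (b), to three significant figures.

For a monatomic ideal gas γ = 5/3.
Isothermal: P_b = P₁(V₁/V₂) = 1.35×18.6.
Adiabatic: P_a = P₁(V₁/V₂)^γ = 1.35×18.6^(5/3).
P_a/P_b = (V₁/V₂)^(γ−1) = 18.6^(2/3) = 7.02.

P_adiabatic / P_isothermal ≈ 7.02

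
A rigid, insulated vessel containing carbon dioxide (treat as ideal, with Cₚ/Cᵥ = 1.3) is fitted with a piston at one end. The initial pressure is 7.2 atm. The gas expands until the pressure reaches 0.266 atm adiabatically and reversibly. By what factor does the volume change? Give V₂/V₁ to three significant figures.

V₂/V₁ ≈ 12.6

From PV^γ = const, V₂/V₁ = (P₁/P₂)^(1/γ).
V₂/V₁ = (7.2/0.266)^(0.769) = 12.64.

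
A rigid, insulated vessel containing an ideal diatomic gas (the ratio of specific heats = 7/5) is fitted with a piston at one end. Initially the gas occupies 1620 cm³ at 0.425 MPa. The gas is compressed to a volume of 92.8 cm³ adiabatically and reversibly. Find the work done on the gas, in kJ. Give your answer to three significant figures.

W ≈ 3.68 kJ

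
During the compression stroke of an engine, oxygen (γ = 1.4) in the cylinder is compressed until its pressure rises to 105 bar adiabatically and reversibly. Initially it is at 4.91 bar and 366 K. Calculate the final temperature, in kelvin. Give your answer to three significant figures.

Along an adiabat T P^((1−γ)/γ) is constant, so T₂ = T₁ (P₂/P₁)^((γ−1)/γ).
T₂ = 366 × (105/4.91)^(0.286) = 878 K.

T₂ ≈ 878 K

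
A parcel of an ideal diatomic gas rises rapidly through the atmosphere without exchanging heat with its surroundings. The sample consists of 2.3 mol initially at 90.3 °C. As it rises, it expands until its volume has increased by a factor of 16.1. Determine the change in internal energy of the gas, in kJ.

Adiabatic: T₁V₁^(γ−1) = T₂V₂^(γ−1) ⇒ T₂ = T₁ (V₁/V₂)^(γ−1).
γ = 7/5 for a diatomic ideal gas, so γ−1 = 2/5.
T₁ = 90.3 °C = 363.4 K.
T₂ = 363.4 × (1/16.1)^(2/5) = 119.6 K.
Q = 0, so ΔU = W_on_gas = nCᵥΔT with Cᵥ = R/(γ−1) = 20.79 J/(mol·K).
ΔU = 2.3 × 20.79 × (119.6 − 363.4) = -11660 J.

ΔU ≈ -11.7 kJ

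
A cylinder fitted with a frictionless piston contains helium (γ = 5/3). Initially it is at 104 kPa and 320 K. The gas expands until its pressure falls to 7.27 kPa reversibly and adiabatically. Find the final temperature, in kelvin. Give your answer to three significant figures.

T₂ ≈ 110 K

Along an adiabat T P^((1−γ)/γ) is constant, so T₂ = T₁ (P₂/P₁)^((γ−1)/γ).
T₂ = 320 × (7.27/104)^(2/5) = 110.4 K.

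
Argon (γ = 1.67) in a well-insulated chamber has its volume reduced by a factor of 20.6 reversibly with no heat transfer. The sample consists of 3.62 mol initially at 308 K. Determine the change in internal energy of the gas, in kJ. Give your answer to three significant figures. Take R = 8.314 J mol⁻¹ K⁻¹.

ΔU ≈ 91.2 kJ

For a reversible adiabat TV^(γ−1) is constant, so T₂ = T₁ (V₁/V₂)^(γ−1).
T₂ = 308 × 20.6^(0.67) = 2338 K.
Q = 0, so ΔU = W_on_gas = nCᵥΔT with Cᵥ = R/(γ−1) = 12.41 J/(mol·K).
ΔU = 3.62 × 12.41 × (2338 − 308) = 91190 J.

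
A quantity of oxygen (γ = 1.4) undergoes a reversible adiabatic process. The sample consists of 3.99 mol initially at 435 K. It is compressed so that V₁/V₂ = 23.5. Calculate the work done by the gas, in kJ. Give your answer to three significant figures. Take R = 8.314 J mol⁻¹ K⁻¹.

W ≈ -91.5 kJ

Adiabatic: T₁V₁^(γ−1) = T₂V₂^(γ−1) ⇒ T₂ = T₁ (V₁/V₂)^(γ−1).
T₂ = 435 × 23.5^(0.4) = 1538 K.
Q = 0, so ΔU = W_on_gas = nCᵥΔT with Cᵥ = R/(γ−1) = 20.79 J/(mol·K).
ΔU = 3.99 × 20.79 × (1538 − 435) = 91460 J.
Work done by the gas = −ΔU = -91460 J.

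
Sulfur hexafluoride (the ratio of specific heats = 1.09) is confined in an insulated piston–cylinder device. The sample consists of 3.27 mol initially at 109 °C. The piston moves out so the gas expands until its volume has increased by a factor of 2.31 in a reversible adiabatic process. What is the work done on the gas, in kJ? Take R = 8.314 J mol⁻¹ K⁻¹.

Adiabatic: T₁V₁^(γ−1) = T₂V₂^(γ−1) ⇒ T₂ = T₁ (V₁/V₂)^(γ−1).
T₁ = 109 °C = 382.1 K.
T₂ = 382.1 × (1/2.31)^(0.09) = 354.4 K.
Q = 0, so ΔU = W_on_gas = nCᵥΔT with Cᵥ = R/(γ−1) = 92.38 J/(mol·K).
ΔU = 3.27 × 92.38 × (354.4 − 382.1) = -8379 J.

W ≈ -8.38 kJ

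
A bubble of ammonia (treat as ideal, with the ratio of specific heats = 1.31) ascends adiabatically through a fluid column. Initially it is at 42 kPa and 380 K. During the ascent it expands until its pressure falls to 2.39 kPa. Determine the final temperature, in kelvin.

T₂ ≈ 193 K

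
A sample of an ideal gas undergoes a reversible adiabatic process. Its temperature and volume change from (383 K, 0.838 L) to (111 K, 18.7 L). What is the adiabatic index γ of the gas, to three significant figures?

γ ≈ 1.40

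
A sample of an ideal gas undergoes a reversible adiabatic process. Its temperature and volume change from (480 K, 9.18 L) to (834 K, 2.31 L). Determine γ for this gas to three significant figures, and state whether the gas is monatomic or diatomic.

TV^(γ−1) = const ⇒ γ − 1 = ln(T₂/T₁) / ln(V₁/V₂).
γ = 1 + ln(834/480) / ln(9.18/2.31) = 1.4.
γ ≈ 1.40 is close to 7/5, so the gas is diatomic.

γ ≈ 1.40; diatomic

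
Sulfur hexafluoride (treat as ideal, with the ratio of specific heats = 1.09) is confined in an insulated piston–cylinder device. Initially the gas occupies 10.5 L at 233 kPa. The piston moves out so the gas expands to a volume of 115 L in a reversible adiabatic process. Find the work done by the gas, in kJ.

P₂ = P₁(V₁/V₂)^γ = 233×(10.5/115)^(1.09) = 17.15 kPa.
For a reversible adiabat, W_by_gas = (P₁V₁ − P₂V₂)/(γ−1).
W_by = (233000×0.0105 − 17150×0.115) / (0.09) = 5268 J.

W ≈ 5.27 kJ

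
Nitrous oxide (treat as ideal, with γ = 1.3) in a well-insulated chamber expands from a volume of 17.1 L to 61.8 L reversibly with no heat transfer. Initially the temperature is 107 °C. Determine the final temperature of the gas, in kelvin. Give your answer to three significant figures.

Adiabatic: T₁V₁^(γ−1) = T₂V₂^(γ−1) ⇒ T₂ = T₁ (V₁/V₂)^(γ−1).
T₁ = 107 °C = 380.1 K.
T₂ = 380.1 × (17.1/61.8)^(0.3) = 258.6 K.

T₂ ≈ 259 K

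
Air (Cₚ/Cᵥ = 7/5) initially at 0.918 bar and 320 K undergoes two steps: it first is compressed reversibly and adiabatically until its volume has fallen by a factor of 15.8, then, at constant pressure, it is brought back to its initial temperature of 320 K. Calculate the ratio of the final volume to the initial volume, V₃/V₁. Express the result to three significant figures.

V₃/V₁ ≈ 0.0210

Adiabatic step: V₂/V₁ = 0.06329; T₂ = T₁·15.8^(2/5) = 965.2 K.
Isobaric step: V₃/V₂ = T₃/T₂ = 320/965.2.
V₃/V₁ = (V₂/V₁)(V₃/V₂) = 0.06329 × (320/965.2) = 0.02098.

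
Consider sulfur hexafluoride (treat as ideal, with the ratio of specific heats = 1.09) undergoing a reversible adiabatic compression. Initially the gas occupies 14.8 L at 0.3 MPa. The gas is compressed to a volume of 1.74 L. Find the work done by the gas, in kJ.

W ≈ -10.5 kJ

P₂ = P₁(V₁/V₂)^γ = 0.3×(14.8/1.74)^(1.09) = 3.094 MPa.
For a reversible adiabat, W_by_gas = (P₁V₁ − P₂V₂)/(γ−1).
W_by = (300000×0.0148 − 3.094×10^6×0.00174) / (0.09) = -10480 J.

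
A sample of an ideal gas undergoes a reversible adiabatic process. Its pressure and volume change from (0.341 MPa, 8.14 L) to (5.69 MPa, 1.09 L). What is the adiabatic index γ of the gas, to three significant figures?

PV^γ = const ⇒ γ = ln(P₂/P₁) / ln(V₁/V₂).
γ = ln(5.69/0.341) / ln(8.14/1.09) = 1.4.

γ ≈ 1.40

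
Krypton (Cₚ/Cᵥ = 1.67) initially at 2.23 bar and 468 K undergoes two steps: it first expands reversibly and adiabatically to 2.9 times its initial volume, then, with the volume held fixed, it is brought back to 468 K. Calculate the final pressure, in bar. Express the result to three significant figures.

Adiabatic step (PV^γ = const): P₂ = 2.23×(1/2.9)^(1.67) = 0.3768 bar; T₂ = 468×(1/2.9)^(0.67) = 229.3 K.
Isochoric: P₃ = P₂(T₃/T₂) = 0.3768 × (468/229.3) = 0.769 bar.

P₃ ≈ 0.769 bar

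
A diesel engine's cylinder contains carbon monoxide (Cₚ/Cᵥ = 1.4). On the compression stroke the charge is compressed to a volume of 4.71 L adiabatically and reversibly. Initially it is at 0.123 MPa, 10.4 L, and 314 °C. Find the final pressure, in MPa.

Since PV^γ is constant along a reversible adiabat, P₂ = P₁ (V₁/V₂)^γ.
P₂ = 0.123 × (10.4/4.71)^(1.4) = 0.3728 MPa.

P₂ ≈ 0.373 MPa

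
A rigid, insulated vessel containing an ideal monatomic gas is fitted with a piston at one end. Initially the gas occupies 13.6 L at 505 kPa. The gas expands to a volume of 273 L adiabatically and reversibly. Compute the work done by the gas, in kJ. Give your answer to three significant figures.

γ = 5/3 for a monatomic ideal gas.
P₂ = P₁(V₁/V₂)^γ = 505×(13.6/273)^(5/3) = 3.406 kPa.
For a reversible adiabat, W_by_gas = (P₁V₁ − P₂V₂)/(γ−1).
W_by = (505000×0.0136 − 3406×0.273) / (2/3) = 8907 J.

W ≈ 8.91 kJ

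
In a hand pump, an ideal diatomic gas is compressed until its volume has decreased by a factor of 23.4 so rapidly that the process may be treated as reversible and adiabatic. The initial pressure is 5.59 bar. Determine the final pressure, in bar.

Adiabatic: P₁V₁^γ = P₂V₂^γ ⇒ P₂ = P₁ (V₁/V₂)^γ.
For a diatomic ideal gas γ = 7/5.
P₂ = 5.59 × 23.4^(7/5) = 461.7 bar.

P₂ ≈ 462 bar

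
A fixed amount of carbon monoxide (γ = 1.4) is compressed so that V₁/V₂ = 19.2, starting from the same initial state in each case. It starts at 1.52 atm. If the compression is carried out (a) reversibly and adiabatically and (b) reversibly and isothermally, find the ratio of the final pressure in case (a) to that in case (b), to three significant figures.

P_adiabatic / P_isothermal ≈ 3.26

Isothermal: P_b = P₁(V₁/V₂) = 1.52×19.2.
Adiabatic: P_a = P₁(V₁/V₂)^γ = 1.52×19.2^(1.4).
P_a/P_b = (V₁/V₂)^(γ−1) = 19.2^(0.4) = 3.261.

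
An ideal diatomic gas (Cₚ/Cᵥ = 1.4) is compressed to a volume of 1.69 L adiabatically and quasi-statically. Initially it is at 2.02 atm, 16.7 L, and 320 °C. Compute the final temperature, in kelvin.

T₂ ≈ 1480 K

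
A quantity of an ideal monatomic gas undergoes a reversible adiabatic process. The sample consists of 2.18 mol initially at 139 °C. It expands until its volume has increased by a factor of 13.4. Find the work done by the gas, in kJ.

W ≈ 9.22 kJ

Adiabatic: T₁V₁^(γ−1) = T₂V₂^(γ−1) ⇒ T₂ = T₁ (V₁/V₂)^(γ−1).
γ = 5/3 for a monatomic ideal gas, so γ−1 = 2/3.
T₁ = 139 °C = 412.1 K.
T₂ = 412.1 × (1/13.4)^(2/3) = 73.06 K.
Q = 0, so ΔU = W_on_gas = nCᵥΔT with Cᵥ = R/(γ−1) = 12.47 J/(mol·K).
ΔU = 2.18 × 12.47 × (73.06 − 412.1) = -9219 J.
Work done by the gas = −ΔU = 9219 J.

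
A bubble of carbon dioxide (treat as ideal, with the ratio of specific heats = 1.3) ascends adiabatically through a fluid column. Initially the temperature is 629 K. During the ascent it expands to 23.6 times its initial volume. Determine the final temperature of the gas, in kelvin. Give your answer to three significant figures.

For a reversible adiabat TV^(γ−1) is constant, so T₂ = T₁ (V₁/V₂)^(γ−1).
T₂ = 629 × (1/23.6)^(0.3) = 243.7 K.

T₂ ≈ 244 K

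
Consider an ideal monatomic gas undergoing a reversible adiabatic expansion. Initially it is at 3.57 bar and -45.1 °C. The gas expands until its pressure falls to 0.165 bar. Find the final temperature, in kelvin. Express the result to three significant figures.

Adiabatic: T₂/T₁ = (P₂/P₁)^((γ−1)/γ).
For a monatomic ideal gas γ = 5/3, so (γ−1)/γ = 2/5.
T₁ = -45.1 °C = 228 K.
T₂ = 228 × (0.165/3.57)^(2/5) = 66.67 K.

T₂ ≈ 66.7 K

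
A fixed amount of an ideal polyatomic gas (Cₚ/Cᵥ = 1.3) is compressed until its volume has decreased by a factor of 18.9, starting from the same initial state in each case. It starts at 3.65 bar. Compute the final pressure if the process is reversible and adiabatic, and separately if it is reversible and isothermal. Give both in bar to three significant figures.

adiabatic: 167 bar; isothermal: 69.0 bar

Isothermal: P₂ = P₁(V₁/V₂) = 3.65×18.9 = 68.98 bar.
Adiabatic: P₂ = P₁(V₁/V₂)^γ = 3.65×18.9^(1.3) = 166.6 bar.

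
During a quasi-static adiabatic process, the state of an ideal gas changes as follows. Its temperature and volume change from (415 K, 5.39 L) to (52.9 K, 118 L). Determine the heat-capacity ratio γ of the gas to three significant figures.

TV^(γ−1) = const ⇒ γ − 1 = ln(T₂/T₁) / ln(V₁/V₂).
γ = 1 + ln(52.9/415) / ln(5.39/118) = 1.667.

γ ≈ 1.67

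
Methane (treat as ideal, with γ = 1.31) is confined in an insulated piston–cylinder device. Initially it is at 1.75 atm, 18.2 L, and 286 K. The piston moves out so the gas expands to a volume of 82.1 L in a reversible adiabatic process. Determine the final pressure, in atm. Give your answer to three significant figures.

P₂ ≈ 0.243 atm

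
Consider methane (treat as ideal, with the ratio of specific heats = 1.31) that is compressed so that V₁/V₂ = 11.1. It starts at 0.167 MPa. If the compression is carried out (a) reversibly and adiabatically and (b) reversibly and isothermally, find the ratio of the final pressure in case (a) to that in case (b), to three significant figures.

Isothermal: P_b = P₁(V₁/V₂) = 0.167×11.1.
Adiabatic: P_a = P₁(V₁/V₂)^γ = 0.167×11.1^(1.31).
P_a/P_b = (V₁/V₂)^(γ−1) = 11.1^(0.31) = 2.109.

P_adiabatic / P_isothermal ≈ 2.11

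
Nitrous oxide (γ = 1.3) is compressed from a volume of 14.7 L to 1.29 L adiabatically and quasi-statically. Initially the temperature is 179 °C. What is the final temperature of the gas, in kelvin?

For a reversible adiabat TV^(γ−1) is constant, so T₂ = T₁ (V₁/V₂)^(γ−1).
T₁ = 179 °C = 452.1 K.
T₂ = 452.1 × (14.7/1.29)^(0.3) = 938.2 K.

T₂ ≈ 938 K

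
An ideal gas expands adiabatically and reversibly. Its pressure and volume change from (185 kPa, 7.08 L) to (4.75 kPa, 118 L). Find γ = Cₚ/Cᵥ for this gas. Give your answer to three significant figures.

γ ≈ 1.30

PV^γ = const ⇒ γ = ln(P₂/P₁) / ln(V₁/V₂).
γ = ln(4.75/185) / ln(7.08/118) = 1.302.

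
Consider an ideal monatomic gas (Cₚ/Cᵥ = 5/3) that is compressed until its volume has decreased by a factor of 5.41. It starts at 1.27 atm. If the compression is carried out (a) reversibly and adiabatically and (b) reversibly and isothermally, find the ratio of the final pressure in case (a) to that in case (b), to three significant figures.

P_adiabatic / P_isothermal ≈ 3.08

Isothermal: P_b = P₁(V₁/V₂) = 1.27×5.41.
Adiabatic: P_a = P₁(V₁/V₂)^γ = 1.27×5.41^(5/3).
P_a/P_b = (V₁/V₂)^(γ−1) = 5.41^(2/3) = 3.082.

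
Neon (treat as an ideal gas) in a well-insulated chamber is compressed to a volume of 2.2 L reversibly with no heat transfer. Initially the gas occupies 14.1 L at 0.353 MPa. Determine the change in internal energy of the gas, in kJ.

γ = 5/3 for a monatomic ideal gas.
P₂ = P₁(V₁/V₂)^γ = 0.353×(14.1/2.2)^(5/3) = 7.806 MPa.
For a reversible adiabat, W_by_gas = (P₁V₁ − P₂V₂)/(γ−1).
W_by = (353000×0.0141 − 7.806×10^6×0.0022) / (2/3) = -18290 J.
Q = 0 ⇒ ΔU = −W_by = 18290 J.

ΔU ≈ 18.3 kJ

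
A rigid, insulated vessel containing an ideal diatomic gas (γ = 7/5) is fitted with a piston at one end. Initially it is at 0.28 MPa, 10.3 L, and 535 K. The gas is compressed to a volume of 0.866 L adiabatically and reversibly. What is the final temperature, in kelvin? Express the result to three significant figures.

T₂ ≈ 1440 K

Adiabatic: T₁V₁^(γ−1) = T₂V₂^(γ−1) ⇒ T₂ = T₁ (V₁/V₂)^(γ−1).
T₂ = 535 × (10.3/0.866)^(2/5) = 1440 K.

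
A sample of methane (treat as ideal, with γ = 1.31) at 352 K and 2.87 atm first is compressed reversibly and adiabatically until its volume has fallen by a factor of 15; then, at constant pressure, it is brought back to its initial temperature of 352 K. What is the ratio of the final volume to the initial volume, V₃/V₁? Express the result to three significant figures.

V₃/V₁ ≈ 0.0288

Adiabatic step: V₂/V₁ = 0.06667; T₂ = T₁·15^(0.31) = 814.9 K.
Isobaric step: V₃/V₂ = T₃/T₂ = 352/814.9.
V₃/V₁ = (V₂/V₁)(V₃/V₂) = 0.06667 × (352/814.9) = 0.0288.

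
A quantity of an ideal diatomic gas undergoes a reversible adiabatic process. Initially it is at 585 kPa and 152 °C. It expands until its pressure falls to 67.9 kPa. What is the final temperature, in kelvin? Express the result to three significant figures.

Adiabatic: T₂/T₁ = (P₂/P₁)^((γ−1)/γ).
For a diatomic ideal gas γ = 7/5, so (γ−1)/γ = 2/7.
T₁ = 152 °C = 425.1 K.
T₂ = 425.1 × (67.9/585)^(2/7) = 229.8 K.

T₂ ≈ 230 K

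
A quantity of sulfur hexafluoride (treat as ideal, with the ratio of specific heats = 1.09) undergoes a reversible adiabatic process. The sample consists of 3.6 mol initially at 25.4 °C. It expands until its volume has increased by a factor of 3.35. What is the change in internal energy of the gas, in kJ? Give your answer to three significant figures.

ΔU ≈ -10.2 kJ

For a reversible adiabat TV^(γ−1) is constant, so T₂ = T₁ (V₁/V₂)^(γ−1).
T₁ = 25.4 °C = 298.5 K.
T₂ = 298.5 × (1/3.35)^(0.09) = 267.8 K.
Q = 0, so ΔU = W_on_gas = nCᵥΔT with Cᵥ = R/(γ−1) = 92.38 J/(mol·K).
ΔU = 3.6 × 92.38 × (267.8 − 298.5) = -10240 J.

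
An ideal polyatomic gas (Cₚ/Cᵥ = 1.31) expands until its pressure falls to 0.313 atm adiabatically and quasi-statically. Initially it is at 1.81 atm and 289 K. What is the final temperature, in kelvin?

Along an adiabat T P^((1−γ)/γ) is constant, so T₂ = T₁ (P₂/P₁)^((γ−1)/γ).
T₂ = 289 × (0.313/1.81)^(0.237) = 190.8 K.

T₂ ≈ 191 K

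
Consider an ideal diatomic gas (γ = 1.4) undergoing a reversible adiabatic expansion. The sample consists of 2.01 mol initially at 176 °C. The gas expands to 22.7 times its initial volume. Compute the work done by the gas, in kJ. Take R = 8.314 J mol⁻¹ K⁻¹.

W ≈ 13.4 kJ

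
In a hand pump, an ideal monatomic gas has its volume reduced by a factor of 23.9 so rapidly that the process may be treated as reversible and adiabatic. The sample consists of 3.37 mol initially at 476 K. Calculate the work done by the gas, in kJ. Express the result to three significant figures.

Adiabatic: T₁V₁^(γ−1) = T₂V₂^(γ−1) ⇒ T₂ = T₁ (V₁/V₂)^(γ−1).
γ = 5/3 for a monatomic ideal gas, so γ−1 = 2/3.
T₂ = 476 × 23.9^(2/3) = 3949 K.
Q = 0, so ΔU = W_on_gas = nCᵥΔT with Cᵥ = R/(γ−1) = 12.47 J/(mol·K).
ΔU = 3.37 × 12.47 × (3949 − 476) = 146000 J.
Work done by the gas = −ΔU = -146000 J.

W ≈ -146 kJ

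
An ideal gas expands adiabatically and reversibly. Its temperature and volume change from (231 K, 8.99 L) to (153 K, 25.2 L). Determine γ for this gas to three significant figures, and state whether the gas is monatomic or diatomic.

γ ≈ 1.40; diatomic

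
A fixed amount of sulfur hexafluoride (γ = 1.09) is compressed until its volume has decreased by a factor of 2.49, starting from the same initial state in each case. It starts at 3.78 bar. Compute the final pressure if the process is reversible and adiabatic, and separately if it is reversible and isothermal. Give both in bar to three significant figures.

Isothermal: P₂ = P₁(V₁/V₂) = 3.78×2.49 = 9.412 bar.
Adiabatic: P₂ = P₁(V₁/V₂)^γ = 3.78×2.49^(1.09) = 10.22 bar.

adiabatic: 10.2 bar; isothermal: 9.41 bar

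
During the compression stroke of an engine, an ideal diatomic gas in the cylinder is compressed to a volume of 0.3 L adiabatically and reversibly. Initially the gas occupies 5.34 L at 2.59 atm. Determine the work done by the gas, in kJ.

W ≈ -7.58 kJ

γ = 7/5 for a diatomic ideal gas.
P₂ = P₁(V₁/V₂)^γ = 2.59×(5.34/0.3)^(7/5) = 145.8 atm.
For a reversible adiabat, W_by_gas = (P₁V₁ − P₂V₂)/(γ−1).
W_by = (262400×0.00534 − 1.478×10^7×0.0003) / (2/5) = -7580 J.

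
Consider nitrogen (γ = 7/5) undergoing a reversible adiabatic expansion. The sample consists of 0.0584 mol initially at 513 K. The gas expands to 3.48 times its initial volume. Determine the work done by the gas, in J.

W ≈ 245 J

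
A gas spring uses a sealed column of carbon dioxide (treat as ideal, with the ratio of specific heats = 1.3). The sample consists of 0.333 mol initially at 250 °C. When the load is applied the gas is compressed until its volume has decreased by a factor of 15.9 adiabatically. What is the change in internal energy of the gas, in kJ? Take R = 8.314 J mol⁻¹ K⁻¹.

Adiabatic: T₁V₁^(γ−1) = T₂V₂^(γ−1) ⇒ T₂ = T₁ (V₁/V₂)^(γ−1).
T₁ = 250 °C = 523.1 K.
T₂ = 523.1 × 15.9^(0.3) = 1200 K.
Q = 0, so ΔU = W_on_gas = nCᵥΔT with Cᵥ = R/(γ−1) = 27.71 J/(mol·K).
ΔU = 0.333 × 27.71 × (1200 − 523.1) = 6243 J.

ΔU ≈ 6.24 kJ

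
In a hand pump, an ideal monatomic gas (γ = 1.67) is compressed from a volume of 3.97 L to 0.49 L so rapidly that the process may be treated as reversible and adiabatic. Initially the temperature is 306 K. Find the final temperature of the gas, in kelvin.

For a reversible adiabat TV^(γ−1) is constant, so T₂ = T₁ (V₁/V₂)^(γ−1).
T₂ = 306 × (3.97/0.49)^(0.67) = 1243 K.

T₂ ≈ 1240 K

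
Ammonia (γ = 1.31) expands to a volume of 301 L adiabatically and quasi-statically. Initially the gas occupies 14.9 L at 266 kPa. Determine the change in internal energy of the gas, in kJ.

P₂ = P₁(V₁/V₂)^γ = 266×(14.9/301)^(1.31) = 5.186 kPa.
For a reversible adiabat, W_by_gas = (P₁V₁ − P₂V₂)/(γ−1).
W_by = (266000×0.0149 − 5186×0.301) / (0.31) = 7750 J.
Q = 0 ⇒ ΔU = −W_by = -7750 J.

ΔU ≈ -7.75 kJ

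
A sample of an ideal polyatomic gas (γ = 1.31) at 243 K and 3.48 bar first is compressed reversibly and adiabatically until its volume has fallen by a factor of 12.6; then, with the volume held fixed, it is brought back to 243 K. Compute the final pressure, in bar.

Adiabatic step (PV^γ = const): P₂ = 3.48×12.6^(1.31) = 96.18 bar; T₂ = 243×12.6^(0.31) = 533 K.
Isochoric: P₃ = P₂(T₃/T₂) = 96.18 × (243/533) = 43.85 bar.

P₃ ≈ 43.8 bar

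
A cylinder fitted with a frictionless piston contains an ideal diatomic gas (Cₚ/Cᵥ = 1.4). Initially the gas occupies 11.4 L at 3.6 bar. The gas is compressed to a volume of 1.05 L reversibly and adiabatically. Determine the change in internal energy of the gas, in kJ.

ΔU ≈ 16.4 kJ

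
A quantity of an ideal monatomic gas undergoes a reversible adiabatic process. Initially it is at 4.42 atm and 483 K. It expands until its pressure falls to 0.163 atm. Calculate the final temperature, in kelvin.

T₂ ≈ 129 K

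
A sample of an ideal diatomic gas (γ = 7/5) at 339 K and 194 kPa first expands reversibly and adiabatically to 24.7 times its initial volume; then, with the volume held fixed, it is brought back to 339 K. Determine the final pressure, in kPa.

Adiabatic step (PV^γ = const): P₂ = 194×(1/24.7)^(7/5) = 2.178 kPa; T₂ = 339×(1/24.7)^(2/5) = 94 K.
Isochoric: P₃ = P₂(T₃/T₂) = 2.178 × (339/94) = 7.854 kPa.

P₃ ≈ 7.85 kPa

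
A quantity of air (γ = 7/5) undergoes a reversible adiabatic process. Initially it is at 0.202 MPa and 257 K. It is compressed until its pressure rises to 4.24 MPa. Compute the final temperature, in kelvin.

Adiabatic: T₂/T₁ = (P₂/P₁)^((γ−1)/γ).
T₂ = 257 × (4.24/0.202)^(2/7) = 613.3 K.

T₂ ≈ 613 K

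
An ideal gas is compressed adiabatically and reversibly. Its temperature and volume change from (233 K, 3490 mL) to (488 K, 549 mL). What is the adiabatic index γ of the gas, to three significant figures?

γ ≈ 1.40

TV^(γ−1) = const ⇒ γ − 1 = ln(T₂/T₁) / ln(V₁/V₂).
γ = 1 + ln(488/233) / ln(3490/549) = 1.4.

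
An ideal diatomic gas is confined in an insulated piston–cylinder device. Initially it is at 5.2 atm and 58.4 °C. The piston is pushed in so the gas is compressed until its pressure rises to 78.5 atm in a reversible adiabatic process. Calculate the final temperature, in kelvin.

Along an adiabat T P^((1−γ)/γ) is constant, so T₂ = T₁ (P₂/P₁)^((γ−1)/γ).
For a diatomic ideal gas γ = 7/5, so (γ−1)/γ = 2/7.
T₁ = 58.4 °C = 331.5 K.
T₂ = 331.5 × (78.5/5.2)^(2/7) = 720.1 K.

T₂ ≈ 720 K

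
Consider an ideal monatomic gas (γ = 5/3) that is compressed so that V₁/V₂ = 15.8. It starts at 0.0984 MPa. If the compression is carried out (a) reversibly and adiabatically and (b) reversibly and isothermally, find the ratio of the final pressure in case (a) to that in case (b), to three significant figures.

P_adiabatic / P_isothermal ≈ 6.30

Isothermal: P_b = P₁(V₁/V₂) = 0.0984×15.8.
Adiabatic: P_a = P₁(V₁/V₂)^γ = 0.0984×15.8^(5/3).
P_a/P_b = (V₁/V₂)^(γ−1) = 15.8^(2/3) = 6.297.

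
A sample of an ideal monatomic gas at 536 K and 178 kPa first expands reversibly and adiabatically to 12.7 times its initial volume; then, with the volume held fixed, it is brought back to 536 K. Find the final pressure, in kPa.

For a monatomic ideal gas γ = 5/3.
Adiabatic step (PV^γ = const): P₂ = 178×(1/12.7)^(5/3) = 2.575 kPa; T₂ = 536×(1/12.7)^(2/3) = 98.47 K.
Isochoric: P₃ = P₂(T₃/T₂) = 2.575 × (536/98.47) = 14.02 kPa.

P₃ ≈ 14.0 kPa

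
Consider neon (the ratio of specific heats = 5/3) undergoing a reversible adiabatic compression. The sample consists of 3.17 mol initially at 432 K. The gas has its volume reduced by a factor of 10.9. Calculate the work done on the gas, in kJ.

W ≈ 66.9 kJ

Adiabatic: T₁V₁^(γ−1) = T₂V₂^(γ−1) ⇒ T₂ = T₁ (V₁/V₂)^(γ−1).
T₂ = 432 × 10.9^(2/3) = 2124 K.
Q = 0, so ΔU = W_on_gas = nCᵥΔT with Cᵥ = R/(γ−1) = 12.47 J/(mol·K).
ΔU = 3.17 × 12.47 × (2124 − 432) = 66880 J.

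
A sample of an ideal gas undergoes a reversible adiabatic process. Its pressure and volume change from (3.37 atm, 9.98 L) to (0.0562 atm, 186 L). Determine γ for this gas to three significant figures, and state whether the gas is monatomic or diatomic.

γ ≈ 1.40; diatomic

PV^γ = const ⇒ γ = ln(P₂/P₁) / ln(V₁/V₂).
γ = ln(0.0562/3.37) / ln(9.98/186) = 1.399.
γ ≈ 1.40 is close to 7/5, so the gas is diatomic.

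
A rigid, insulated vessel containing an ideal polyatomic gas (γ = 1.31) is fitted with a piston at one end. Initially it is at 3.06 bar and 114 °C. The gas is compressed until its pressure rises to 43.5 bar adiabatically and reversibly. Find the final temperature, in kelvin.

Along an adiabat T P^((1−γ)/γ) is constant, so T₂ = T₁ (P₂/P₁)^((γ−1)/γ).
T₁ = 114 °C = 387.1 K.
T₂ = 387.1 × (43.5/3.06)^(0.237) = 725.6 K.

T₂ ≈ 726 K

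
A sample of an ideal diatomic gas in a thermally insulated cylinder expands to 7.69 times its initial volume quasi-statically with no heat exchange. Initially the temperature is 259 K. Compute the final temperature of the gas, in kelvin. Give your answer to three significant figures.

For a reversible adiabat TV^(γ−1) is constant, so T₂ = T₁ (V₁/V₂)^(γ−1).
For a diatomic ideal gas γ = 7/5, so γ−1 = 2/5.
T₂ = 259 × (1/7.69)^(2/5) = 114.5 K.

T₂ ≈ 115 K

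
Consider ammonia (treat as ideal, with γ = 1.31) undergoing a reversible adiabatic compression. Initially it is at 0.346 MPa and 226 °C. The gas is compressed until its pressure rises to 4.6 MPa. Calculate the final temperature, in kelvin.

T₂ ≈ 921 K

Along an adiabat T P^((1−γ)/γ) is constant, so T₂ = T₁ (P₂/P₁)^((γ−1)/γ).
T₁ = 226 °C = 499.1 K.
T₂ = 499.1 × (4.6/0.346)^(0.237) = 920.7 K.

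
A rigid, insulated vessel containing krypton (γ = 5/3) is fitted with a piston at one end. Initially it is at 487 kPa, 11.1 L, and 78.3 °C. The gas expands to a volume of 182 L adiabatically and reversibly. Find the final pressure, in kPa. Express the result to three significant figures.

Since PV^γ is constant along a reversible adiabat, P₂ = P₁ (V₁/V₂)^γ.
P₂ = 487 × (11.1/182)^(5/3) = 4.602 kPa.

P₂ ≈ 4.60 kPa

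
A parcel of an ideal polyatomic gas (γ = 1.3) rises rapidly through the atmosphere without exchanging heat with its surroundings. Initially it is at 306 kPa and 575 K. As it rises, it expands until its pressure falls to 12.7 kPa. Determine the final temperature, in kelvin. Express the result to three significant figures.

Adiabatic: T₂/T₁ = (P₂/P₁)^((γ−1)/γ).
T₂ = 575 × (12.7/306)^(0.231) = 275.9 K.

T₂ ≈ 276 K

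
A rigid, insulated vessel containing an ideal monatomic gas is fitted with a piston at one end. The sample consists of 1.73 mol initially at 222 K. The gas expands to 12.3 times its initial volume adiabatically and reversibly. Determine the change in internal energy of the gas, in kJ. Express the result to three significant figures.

ΔU ≈ -3.89 kJ

For a reversible adiabat TV^(γ−1) is constant, so T₂ = T₁ (V₁/V₂)^(γ−1).
γ = 5/3 for a monatomic ideal gas, so γ−1 = 2/3.
T₂ = 222 × (1/12.3)^(2/3) = 41.66 K.
Q = 0, so ΔU = W_on_gas = nCᵥΔT with Cᵥ = R/(γ−1) = 12.47 J/(mol·K).
ΔU = 1.73 × 12.47 × (41.66 − 222) = -3891 J.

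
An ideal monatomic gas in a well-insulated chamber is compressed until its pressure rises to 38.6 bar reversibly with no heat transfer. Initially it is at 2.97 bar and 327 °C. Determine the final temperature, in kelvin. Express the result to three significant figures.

T₂ ≈ 1670 K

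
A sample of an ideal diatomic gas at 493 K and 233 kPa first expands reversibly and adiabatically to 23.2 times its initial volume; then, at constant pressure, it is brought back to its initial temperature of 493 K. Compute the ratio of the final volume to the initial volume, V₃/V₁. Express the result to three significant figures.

V₃/V₁ ≈ 81.6

For a diatomic ideal gas γ = 7/5.
Adiabatic step: V₂/V₁ = 23.2; T₂ = T₁·(1/23.2)^(2/5) = 140.2 K.
Isobaric step: V₃/V₂ = T₃/T₂ = 493/140.2.
V₃/V₁ = (V₂/V₁)(V₃/V₂) = 23.2 × (493/140.2) = 81.6.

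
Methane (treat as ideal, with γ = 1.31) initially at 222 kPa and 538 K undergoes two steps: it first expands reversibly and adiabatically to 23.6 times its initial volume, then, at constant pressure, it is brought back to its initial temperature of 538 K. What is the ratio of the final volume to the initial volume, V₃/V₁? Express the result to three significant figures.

Adiabatic step: V₂/V₁ = 23.6; T₂ = T₁·(1/23.6)^(0.31) = 201.9 K.
Isobaric step: V₃/V₂ = T₃/T₂ = 538/201.9.
V₃/V₁ = (V₂/V₁)(V₃/V₂) = 23.6 × (538/201.9) = 62.88.

V₃/V₁ ≈ 62.9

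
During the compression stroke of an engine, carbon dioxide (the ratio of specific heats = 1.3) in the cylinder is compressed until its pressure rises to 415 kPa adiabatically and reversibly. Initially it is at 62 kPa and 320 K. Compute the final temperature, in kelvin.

Along an adiabat T P^((1−γ)/γ) is constant, so T₂ = T₁ (P₂/P₁)^((γ−1)/γ).
T₂ = 320 × (415/62)^(0.231) = 496.2 K.

T₂ ≈ 496 K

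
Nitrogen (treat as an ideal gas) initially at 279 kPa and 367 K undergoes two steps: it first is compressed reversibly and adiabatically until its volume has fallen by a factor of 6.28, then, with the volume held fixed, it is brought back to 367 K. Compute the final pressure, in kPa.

For a diatomic ideal gas γ = 7/5.
Adiabatic step (PV^γ = const): P₂ = 279×6.28^(7/5) = 3654 kPa; T₂ = 367×6.28^(2/5) = 765.3 K.
Isochoric: P₃ = P₂(T₃/T₂) = 3654 × (367/765.3) = 1752 kPa.

P₃ ≈ 1750 kPa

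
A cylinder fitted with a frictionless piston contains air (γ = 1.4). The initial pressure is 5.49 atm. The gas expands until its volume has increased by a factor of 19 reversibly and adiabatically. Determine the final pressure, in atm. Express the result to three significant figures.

P₂ ≈ 0.0890 atm

Since PV^γ is constant along a reversible adiabat, P₂ = P₁ (V₁/V₂)^γ.
P₂ = 5.49 × (1/19)^(1.4) = 0.08899 atm.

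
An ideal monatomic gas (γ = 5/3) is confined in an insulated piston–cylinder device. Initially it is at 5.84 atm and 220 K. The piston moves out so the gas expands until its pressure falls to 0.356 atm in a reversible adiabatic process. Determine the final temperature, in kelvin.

T₂ ≈ 71.9 K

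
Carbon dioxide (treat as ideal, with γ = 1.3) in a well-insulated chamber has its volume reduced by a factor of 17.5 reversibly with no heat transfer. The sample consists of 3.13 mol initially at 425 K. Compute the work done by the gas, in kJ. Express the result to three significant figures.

For a reversible adiabat TV^(γ−1) is constant, so T₂ = T₁ (V₁/V₂)^(γ−1).
T₂ = 425 × 17.5^(0.3) = 1003 K.
Q = 0, so ΔU = W_on_gas = nCᵥΔT with Cᵥ = R/(γ−1) = 27.71 J/(mol·K).
ΔU = 3.13 × 27.71 × (1003 − 425) = 50140 J.
Work done by the gas = −ΔU = -50140 J.

W ≈ -50.1 kJ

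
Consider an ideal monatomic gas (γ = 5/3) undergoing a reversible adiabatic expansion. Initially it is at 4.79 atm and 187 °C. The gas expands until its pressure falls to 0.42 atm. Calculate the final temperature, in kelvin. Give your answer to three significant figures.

T₂ ≈ 174 K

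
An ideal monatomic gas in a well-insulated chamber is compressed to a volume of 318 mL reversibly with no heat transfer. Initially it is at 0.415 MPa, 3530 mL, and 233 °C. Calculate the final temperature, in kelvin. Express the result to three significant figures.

For a reversible adiabat TV^(γ−1) is constant, so T₂ = T₁ (V₁/V₂)^(γ−1).
γ = 5/3 for a monatomic ideal gas.
T₁ = 233 °C = 506.1 K.
T₂ = 506.1 × (3530/318)^(2/3) = 2519 K.

T₂ ≈ 2520 K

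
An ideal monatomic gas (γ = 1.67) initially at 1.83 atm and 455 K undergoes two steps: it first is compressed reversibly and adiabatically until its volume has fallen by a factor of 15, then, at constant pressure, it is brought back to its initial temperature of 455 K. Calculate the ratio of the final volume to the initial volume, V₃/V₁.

V₃/V₁ ≈ 0.0109

Adiabatic step: V₂/V₁ = 0.06667; T₂ = T₁·15^(0.67) = 2792 K.
Isobaric step: V₃/V₂ = T₃/T₂ = 455/2792.
V₃/V₁ = (V₂/V₁)(V₃/V₂) = 0.06667 × (455/2792) = 0.01086.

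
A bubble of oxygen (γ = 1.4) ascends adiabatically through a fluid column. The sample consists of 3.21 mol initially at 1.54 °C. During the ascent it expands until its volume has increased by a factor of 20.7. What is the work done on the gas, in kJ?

For a reversible adiabat TV^(γ−1) is constant, so T₂ = T₁ (V₁/V₂)^(γ−1).
T₁ = 1.54 °C = 274.7 K.
T₂ = 274.7 × (1/20.7)^(0.4) = 81.74 K.
Q = 0, so ΔU = W_on_gas = nCᵥΔT with Cᵥ = R/(γ−1) = 20.79 J/(mol·K).
ΔU = 3.21 × 20.79 × (81.74 − 274.7) = -12870 J.

W ≈ -12.9 kJ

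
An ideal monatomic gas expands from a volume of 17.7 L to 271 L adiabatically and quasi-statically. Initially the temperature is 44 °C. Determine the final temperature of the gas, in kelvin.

T₂ ≈ 51.4 K

For a reversible adiabat TV^(γ−1) is constant, so T₂ = T₁ (V₁/V₂)^(γ−1).
For a monatomic ideal gas γ = 5/3, so γ−1 = 2/3.
T₁ = 44 °C = 317.1 K.
T₂ = 317.1 × (17.7/271)^(2/3) = 51.44 K.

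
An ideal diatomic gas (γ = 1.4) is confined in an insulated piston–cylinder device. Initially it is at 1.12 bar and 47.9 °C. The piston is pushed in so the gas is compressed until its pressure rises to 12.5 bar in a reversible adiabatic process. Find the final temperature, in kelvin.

T₂ ≈ 640 K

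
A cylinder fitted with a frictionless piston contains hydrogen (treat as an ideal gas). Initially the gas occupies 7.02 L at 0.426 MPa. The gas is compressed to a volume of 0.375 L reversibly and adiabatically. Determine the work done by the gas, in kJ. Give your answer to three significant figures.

W ≈ -16.7 kJ

γ = 7/5 for a diatomic ideal gas.
P₂ = P₁(V₁/V₂)^γ = 0.426×(7.02/0.375)^(7/5) = 25.74 MPa.
For a reversible adiabat, W_by_gas = (P₁V₁ − P₂V₂)/(γ−1).
W_by = (426000×0.00702 − 2.574×10^7×0.000375) / (2/5) = -16660 J.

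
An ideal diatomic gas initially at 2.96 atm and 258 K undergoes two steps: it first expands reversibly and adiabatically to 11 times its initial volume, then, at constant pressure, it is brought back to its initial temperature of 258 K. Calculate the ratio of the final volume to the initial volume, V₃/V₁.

For a diatomic ideal gas γ = 7/5.
Adiabatic step: V₂/V₁ = 11; T₂ = T₁·(1/11)^(2/5) = 98.87 K.
Isobaric step: V₃/V₂ = T₃/T₂ = 258/98.87.
V₃/V₁ = (V₂/V₁)(V₃/V₂) = 11 × (258/98.87) = 28.7.

V₃/V₁ ≈ 28.7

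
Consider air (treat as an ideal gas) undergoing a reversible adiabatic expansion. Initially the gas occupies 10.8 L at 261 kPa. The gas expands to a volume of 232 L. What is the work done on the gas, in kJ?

γ = 7/5 for a diatomic ideal gas.
P₂ = P₁(V₁/V₂)^γ = 261×(10.8/232)^(7/5) = 3.562 kPa.
For a reversible adiabat, W_by_gas = (P₁V₁ − P₂V₂)/(γ−1).
W_by = (261000×0.0108 − 3562×0.232) / (2/5) = 4981 J.
W_on_gas = −W_by = -4981 J.

W ≈ -4.98 kJ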